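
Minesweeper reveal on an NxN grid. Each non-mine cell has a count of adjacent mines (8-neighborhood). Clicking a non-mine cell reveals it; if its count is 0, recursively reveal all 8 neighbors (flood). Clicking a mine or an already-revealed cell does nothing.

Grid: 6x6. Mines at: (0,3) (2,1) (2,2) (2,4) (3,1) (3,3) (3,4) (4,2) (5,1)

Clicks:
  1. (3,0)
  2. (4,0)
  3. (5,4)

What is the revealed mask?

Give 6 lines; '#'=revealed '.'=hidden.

Click 1 (3,0) count=2: revealed 1 new [(3,0)] -> total=1
Click 2 (4,0) count=2: revealed 1 new [(4,0)] -> total=2
Click 3 (5,4) count=0: revealed 6 new [(4,3) (4,4) (4,5) (5,3) (5,4) (5,5)] -> total=8

Answer: ......
......
......
#.....
#..###
...###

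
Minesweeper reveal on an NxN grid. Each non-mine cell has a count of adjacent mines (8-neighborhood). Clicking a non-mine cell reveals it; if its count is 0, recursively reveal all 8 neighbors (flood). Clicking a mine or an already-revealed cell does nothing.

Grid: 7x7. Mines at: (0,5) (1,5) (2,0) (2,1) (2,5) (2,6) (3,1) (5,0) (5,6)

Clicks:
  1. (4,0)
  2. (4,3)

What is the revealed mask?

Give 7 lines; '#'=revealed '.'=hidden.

Click 1 (4,0) count=2: revealed 1 new [(4,0)] -> total=1
Click 2 (4,3) count=0: revealed 32 new [(0,0) (0,1) (0,2) (0,3) (0,4) (1,0) (1,1) (1,2) (1,3) (1,4) (2,2) (2,3) (2,4) (3,2) (3,3) (3,4) (3,5) (4,1) (4,2) (4,3) (4,4) (4,5) (5,1) (5,2) (5,3) (5,4) (5,5) (6,1) (6,2) (6,3) (6,4) (6,5)] -> total=33

Answer: #####..
#####..
..###..
..####.
######.
.#####.
.#####.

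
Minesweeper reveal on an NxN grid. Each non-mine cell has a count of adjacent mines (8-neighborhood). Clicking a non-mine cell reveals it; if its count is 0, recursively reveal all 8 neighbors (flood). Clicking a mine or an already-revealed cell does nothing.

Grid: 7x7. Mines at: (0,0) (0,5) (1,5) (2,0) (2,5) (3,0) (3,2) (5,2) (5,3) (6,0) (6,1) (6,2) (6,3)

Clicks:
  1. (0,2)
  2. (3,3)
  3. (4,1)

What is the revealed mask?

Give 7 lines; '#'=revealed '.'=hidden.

Click 1 (0,2) count=0: revealed 12 new [(0,1) (0,2) (0,3) (0,4) (1,1) (1,2) (1,3) (1,4) (2,1) (2,2) (2,3) (2,4)] -> total=12
Click 2 (3,3) count=1: revealed 1 new [(3,3)] -> total=13
Click 3 (4,1) count=3: revealed 1 new [(4,1)] -> total=14

Answer: .####..
.####..
.####..
...#...
.#.....
.......
.......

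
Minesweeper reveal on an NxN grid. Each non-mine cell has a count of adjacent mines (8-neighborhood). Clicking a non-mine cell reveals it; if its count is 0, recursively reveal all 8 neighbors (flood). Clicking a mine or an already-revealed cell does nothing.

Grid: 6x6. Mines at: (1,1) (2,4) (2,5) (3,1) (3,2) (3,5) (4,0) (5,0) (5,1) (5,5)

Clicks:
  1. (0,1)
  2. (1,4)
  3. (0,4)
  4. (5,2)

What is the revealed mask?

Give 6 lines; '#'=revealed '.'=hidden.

Answer: .#####
..####
......
......
......
..#...

Derivation:
Click 1 (0,1) count=1: revealed 1 new [(0,1)] -> total=1
Click 2 (1,4) count=2: revealed 1 new [(1,4)] -> total=2
Click 3 (0,4) count=0: revealed 7 new [(0,2) (0,3) (0,4) (0,5) (1,2) (1,3) (1,5)] -> total=9
Click 4 (5,2) count=1: revealed 1 new [(5,2)] -> total=10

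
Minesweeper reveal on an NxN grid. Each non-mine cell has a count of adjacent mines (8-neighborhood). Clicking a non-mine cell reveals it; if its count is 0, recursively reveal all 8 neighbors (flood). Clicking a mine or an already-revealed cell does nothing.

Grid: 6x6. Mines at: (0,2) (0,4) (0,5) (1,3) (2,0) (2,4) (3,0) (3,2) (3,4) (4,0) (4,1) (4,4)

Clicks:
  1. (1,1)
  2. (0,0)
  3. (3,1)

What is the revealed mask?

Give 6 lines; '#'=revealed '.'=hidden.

Click 1 (1,1) count=2: revealed 1 new [(1,1)] -> total=1
Click 2 (0,0) count=0: revealed 3 new [(0,0) (0,1) (1,0)] -> total=4
Click 3 (3,1) count=5: revealed 1 new [(3,1)] -> total=5

Answer: ##....
##....
......
.#....
......
......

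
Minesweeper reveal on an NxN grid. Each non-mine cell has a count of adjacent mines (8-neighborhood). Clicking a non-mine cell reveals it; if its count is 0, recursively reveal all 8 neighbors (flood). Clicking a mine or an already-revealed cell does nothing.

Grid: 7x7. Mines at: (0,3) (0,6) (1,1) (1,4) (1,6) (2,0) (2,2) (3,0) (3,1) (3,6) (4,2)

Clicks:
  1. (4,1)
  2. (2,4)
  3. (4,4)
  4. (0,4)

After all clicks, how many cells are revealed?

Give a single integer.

Answer: 27

Derivation:
Click 1 (4,1) count=3: revealed 1 new [(4,1)] -> total=1
Click 2 (2,4) count=1: revealed 1 new [(2,4)] -> total=2
Click 3 (4,4) count=0: revealed 24 new [(2,3) (2,5) (3,3) (3,4) (3,5) (4,0) (4,3) (4,4) (4,5) (4,6) (5,0) (5,1) (5,2) (5,3) (5,4) (5,5) (5,6) (6,0) (6,1) (6,2) (6,3) (6,4) (6,5) (6,6)] -> total=26
Click 4 (0,4) count=2: revealed 1 new [(0,4)] -> total=27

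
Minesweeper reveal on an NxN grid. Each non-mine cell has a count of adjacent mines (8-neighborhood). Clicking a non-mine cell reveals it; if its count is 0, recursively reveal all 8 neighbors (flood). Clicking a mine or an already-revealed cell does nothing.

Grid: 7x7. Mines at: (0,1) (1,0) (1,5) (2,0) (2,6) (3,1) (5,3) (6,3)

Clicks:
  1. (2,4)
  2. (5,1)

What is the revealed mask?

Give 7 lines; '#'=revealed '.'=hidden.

Answer: .......
.......
....#..
.......
###....
###....
###....

Derivation:
Click 1 (2,4) count=1: revealed 1 new [(2,4)] -> total=1
Click 2 (5,1) count=0: revealed 9 new [(4,0) (4,1) (4,2) (5,0) (5,1) (5,2) (6,0) (6,1) (6,2)] -> total=10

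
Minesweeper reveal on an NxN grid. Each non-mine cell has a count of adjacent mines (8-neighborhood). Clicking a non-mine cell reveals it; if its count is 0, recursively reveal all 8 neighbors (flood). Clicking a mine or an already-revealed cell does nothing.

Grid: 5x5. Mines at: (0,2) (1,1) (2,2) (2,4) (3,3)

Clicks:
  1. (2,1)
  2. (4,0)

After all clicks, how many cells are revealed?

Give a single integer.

Click 1 (2,1) count=2: revealed 1 new [(2,1)] -> total=1
Click 2 (4,0) count=0: revealed 7 new [(2,0) (3,0) (3,1) (3,2) (4,0) (4,1) (4,2)] -> total=8

Answer: 8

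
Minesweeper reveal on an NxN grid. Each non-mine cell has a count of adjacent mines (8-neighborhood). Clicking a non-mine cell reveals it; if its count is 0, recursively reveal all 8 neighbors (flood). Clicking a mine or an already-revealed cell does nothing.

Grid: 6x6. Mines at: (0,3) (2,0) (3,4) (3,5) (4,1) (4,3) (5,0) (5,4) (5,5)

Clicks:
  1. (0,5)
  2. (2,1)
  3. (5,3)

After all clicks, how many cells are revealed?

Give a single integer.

Answer: 8

Derivation:
Click 1 (0,5) count=0: revealed 6 new [(0,4) (0,5) (1,4) (1,5) (2,4) (2,5)] -> total=6
Click 2 (2,1) count=1: revealed 1 new [(2,1)] -> total=7
Click 3 (5,3) count=2: revealed 1 new [(5,3)] -> total=8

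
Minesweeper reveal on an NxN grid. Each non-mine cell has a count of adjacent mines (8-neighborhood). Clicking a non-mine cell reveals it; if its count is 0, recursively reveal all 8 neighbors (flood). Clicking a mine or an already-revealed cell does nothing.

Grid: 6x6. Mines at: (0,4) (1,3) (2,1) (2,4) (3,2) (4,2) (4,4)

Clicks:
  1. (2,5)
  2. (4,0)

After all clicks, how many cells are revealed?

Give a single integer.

Answer: 7

Derivation:
Click 1 (2,5) count=1: revealed 1 new [(2,5)] -> total=1
Click 2 (4,0) count=0: revealed 6 new [(3,0) (3,1) (4,0) (4,1) (5,0) (5,1)] -> total=7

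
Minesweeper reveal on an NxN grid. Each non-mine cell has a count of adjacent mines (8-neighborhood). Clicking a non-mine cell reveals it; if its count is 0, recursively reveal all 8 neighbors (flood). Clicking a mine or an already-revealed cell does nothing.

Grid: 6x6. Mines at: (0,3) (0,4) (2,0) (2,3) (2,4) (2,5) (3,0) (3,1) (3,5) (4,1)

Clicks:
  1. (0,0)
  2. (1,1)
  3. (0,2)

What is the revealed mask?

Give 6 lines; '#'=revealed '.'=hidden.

Answer: ###...
###...
......
......
......
......

Derivation:
Click 1 (0,0) count=0: revealed 6 new [(0,0) (0,1) (0,2) (1,0) (1,1) (1,2)] -> total=6
Click 2 (1,1) count=1: revealed 0 new [(none)] -> total=6
Click 3 (0,2) count=1: revealed 0 new [(none)] -> total=6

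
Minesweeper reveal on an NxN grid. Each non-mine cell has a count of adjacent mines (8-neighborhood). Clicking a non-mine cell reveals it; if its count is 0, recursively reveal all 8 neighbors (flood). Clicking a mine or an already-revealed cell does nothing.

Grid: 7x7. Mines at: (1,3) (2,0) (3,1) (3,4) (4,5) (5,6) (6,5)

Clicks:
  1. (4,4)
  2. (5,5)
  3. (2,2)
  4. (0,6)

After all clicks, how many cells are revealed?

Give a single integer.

Answer: 14

Derivation:
Click 1 (4,4) count=2: revealed 1 new [(4,4)] -> total=1
Click 2 (5,5) count=3: revealed 1 new [(5,5)] -> total=2
Click 3 (2,2) count=2: revealed 1 new [(2,2)] -> total=3
Click 4 (0,6) count=0: revealed 11 new [(0,4) (0,5) (0,6) (1,4) (1,5) (1,6) (2,4) (2,5) (2,6) (3,5) (3,6)] -> total=14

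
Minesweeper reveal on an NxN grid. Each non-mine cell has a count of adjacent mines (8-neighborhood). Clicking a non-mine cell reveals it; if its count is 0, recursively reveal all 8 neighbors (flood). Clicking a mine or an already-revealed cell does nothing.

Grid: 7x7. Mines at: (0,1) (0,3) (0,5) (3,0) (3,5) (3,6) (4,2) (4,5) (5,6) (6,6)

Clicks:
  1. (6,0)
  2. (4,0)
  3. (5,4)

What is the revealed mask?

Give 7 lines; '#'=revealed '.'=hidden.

Click 1 (6,0) count=0: revealed 14 new [(4,0) (4,1) (5,0) (5,1) (5,2) (5,3) (5,4) (5,5) (6,0) (6,1) (6,2) (6,3) (6,4) (6,5)] -> total=14
Click 2 (4,0) count=1: revealed 0 new [(none)] -> total=14
Click 3 (5,4) count=1: revealed 0 new [(none)] -> total=14

Answer: .......
.......
.......
.......
##.....
######.
######.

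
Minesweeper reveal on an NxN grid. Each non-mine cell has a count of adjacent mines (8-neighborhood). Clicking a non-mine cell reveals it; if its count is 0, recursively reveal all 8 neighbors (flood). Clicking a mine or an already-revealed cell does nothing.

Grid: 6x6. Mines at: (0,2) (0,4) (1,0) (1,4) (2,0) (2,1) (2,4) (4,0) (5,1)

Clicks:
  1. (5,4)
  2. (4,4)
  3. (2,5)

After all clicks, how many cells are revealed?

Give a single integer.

Answer: 13

Derivation:
Click 1 (5,4) count=0: revealed 12 new [(3,2) (3,3) (3,4) (3,5) (4,2) (4,3) (4,4) (4,5) (5,2) (5,3) (5,4) (5,5)] -> total=12
Click 2 (4,4) count=0: revealed 0 new [(none)] -> total=12
Click 3 (2,5) count=2: revealed 1 new [(2,5)] -> total=13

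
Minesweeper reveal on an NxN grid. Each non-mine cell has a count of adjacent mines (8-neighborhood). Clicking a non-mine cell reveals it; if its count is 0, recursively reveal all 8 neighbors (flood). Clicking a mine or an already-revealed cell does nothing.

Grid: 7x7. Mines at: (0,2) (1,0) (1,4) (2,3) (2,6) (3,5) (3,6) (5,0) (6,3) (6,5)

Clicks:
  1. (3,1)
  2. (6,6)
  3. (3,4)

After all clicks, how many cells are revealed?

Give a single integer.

Answer: 18

Derivation:
Click 1 (3,1) count=0: revealed 17 new [(2,0) (2,1) (2,2) (3,0) (3,1) (3,2) (3,3) (3,4) (4,0) (4,1) (4,2) (4,3) (4,4) (5,1) (5,2) (5,3) (5,4)] -> total=17
Click 2 (6,6) count=1: revealed 1 new [(6,6)] -> total=18
Click 3 (3,4) count=2: revealed 0 new [(none)] -> total=18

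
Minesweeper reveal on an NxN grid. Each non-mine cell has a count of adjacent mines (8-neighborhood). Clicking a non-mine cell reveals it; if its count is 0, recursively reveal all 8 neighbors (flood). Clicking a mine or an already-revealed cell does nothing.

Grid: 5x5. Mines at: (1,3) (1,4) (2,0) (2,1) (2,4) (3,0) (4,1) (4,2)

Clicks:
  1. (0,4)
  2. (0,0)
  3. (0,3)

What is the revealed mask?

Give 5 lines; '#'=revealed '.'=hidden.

Click 1 (0,4) count=2: revealed 1 new [(0,4)] -> total=1
Click 2 (0,0) count=0: revealed 6 new [(0,0) (0,1) (0,2) (1,0) (1,1) (1,2)] -> total=7
Click 3 (0,3) count=2: revealed 1 new [(0,3)] -> total=8

Answer: #####
###..
.....
.....
.....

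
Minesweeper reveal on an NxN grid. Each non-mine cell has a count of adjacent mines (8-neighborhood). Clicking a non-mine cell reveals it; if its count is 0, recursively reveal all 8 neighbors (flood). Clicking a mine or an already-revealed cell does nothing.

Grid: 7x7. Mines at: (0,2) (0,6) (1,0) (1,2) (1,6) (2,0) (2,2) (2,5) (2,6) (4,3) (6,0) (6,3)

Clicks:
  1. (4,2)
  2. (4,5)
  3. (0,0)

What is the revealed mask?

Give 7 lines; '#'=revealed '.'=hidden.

Click 1 (4,2) count=1: revealed 1 new [(4,2)] -> total=1
Click 2 (4,5) count=0: revealed 12 new [(3,4) (3,5) (3,6) (4,4) (4,5) (4,6) (5,4) (5,5) (5,6) (6,4) (6,5) (6,6)] -> total=13
Click 3 (0,0) count=1: revealed 1 new [(0,0)] -> total=14

Answer: #......
.......
.......
....###
..#.###
....###
....###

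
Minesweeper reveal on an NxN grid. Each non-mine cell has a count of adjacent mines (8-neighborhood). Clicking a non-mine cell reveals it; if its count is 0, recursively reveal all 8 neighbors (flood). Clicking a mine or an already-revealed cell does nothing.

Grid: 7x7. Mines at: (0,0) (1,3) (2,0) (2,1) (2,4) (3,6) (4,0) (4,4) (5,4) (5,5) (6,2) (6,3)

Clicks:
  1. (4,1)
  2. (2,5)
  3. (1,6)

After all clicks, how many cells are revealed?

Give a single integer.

Answer: 9

Derivation:
Click 1 (4,1) count=1: revealed 1 new [(4,1)] -> total=1
Click 2 (2,5) count=2: revealed 1 new [(2,5)] -> total=2
Click 3 (1,6) count=0: revealed 7 new [(0,4) (0,5) (0,6) (1,4) (1,5) (1,6) (2,6)] -> total=9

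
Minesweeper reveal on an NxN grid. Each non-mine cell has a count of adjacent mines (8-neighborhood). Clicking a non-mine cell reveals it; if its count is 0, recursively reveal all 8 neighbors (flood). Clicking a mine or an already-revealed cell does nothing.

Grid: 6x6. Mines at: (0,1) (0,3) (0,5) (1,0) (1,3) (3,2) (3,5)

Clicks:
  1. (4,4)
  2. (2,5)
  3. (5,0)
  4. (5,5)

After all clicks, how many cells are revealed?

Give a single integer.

Answer: 17

Derivation:
Click 1 (4,4) count=1: revealed 1 new [(4,4)] -> total=1
Click 2 (2,5) count=1: revealed 1 new [(2,5)] -> total=2
Click 3 (5,0) count=0: revealed 15 new [(2,0) (2,1) (3,0) (3,1) (4,0) (4,1) (4,2) (4,3) (4,5) (5,0) (5,1) (5,2) (5,3) (5,4) (5,5)] -> total=17
Click 4 (5,5) count=0: revealed 0 new [(none)] -> total=17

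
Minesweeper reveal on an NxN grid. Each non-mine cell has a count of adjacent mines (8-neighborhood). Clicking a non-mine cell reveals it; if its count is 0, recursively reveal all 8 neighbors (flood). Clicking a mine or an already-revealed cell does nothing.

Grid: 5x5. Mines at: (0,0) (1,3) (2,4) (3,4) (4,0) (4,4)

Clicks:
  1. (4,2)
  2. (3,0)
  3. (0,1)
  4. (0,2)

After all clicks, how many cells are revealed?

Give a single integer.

Click 1 (4,2) count=0: revealed 14 new [(1,0) (1,1) (1,2) (2,0) (2,1) (2,2) (2,3) (3,0) (3,1) (3,2) (3,3) (4,1) (4,2) (4,3)] -> total=14
Click 2 (3,0) count=1: revealed 0 new [(none)] -> total=14
Click 3 (0,1) count=1: revealed 1 new [(0,1)] -> total=15
Click 4 (0,2) count=1: revealed 1 new [(0,2)] -> total=16

Answer: 16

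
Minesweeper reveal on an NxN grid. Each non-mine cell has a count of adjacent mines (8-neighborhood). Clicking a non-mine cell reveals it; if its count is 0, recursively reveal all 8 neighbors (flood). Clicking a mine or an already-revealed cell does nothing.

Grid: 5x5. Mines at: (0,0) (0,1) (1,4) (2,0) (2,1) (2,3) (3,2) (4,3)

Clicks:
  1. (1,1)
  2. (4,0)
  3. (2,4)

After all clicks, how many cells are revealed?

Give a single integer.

Answer: 6

Derivation:
Click 1 (1,1) count=4: revealed 1 new [(1,1)] -> total=1
Click 2 (4,0) count=0: revealed 4 new [(3,0) (3,1) (4,0) (4,1)] -> total=5
Click 3 (2,4) count=2: revealed 1 new [(2,4)] -> total=6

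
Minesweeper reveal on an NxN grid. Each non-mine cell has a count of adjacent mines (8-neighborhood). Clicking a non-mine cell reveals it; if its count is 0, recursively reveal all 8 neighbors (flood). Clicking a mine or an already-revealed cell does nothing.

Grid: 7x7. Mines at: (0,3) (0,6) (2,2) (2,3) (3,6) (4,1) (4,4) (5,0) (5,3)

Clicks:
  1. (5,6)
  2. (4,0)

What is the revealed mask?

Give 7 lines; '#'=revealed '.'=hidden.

Answer: .......
.......
.......
.......
#....##
....###
....###

Derivation:
Click 1 (5,6) count=0: revealed 8 new [(4,5) (4,6) (5,4) (5,5) (5,6) (6,4) (6,5) (6,6)] -> total=8
Click 2 (4,0) count=2: revealed 1 new [(4,0)] -> total=9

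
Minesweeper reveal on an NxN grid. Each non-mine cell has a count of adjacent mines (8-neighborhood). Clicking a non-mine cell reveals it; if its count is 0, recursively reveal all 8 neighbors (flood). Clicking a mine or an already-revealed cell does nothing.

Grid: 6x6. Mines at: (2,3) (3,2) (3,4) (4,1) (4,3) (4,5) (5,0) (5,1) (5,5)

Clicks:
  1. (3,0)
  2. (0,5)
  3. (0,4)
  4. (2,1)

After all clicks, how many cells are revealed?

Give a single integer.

Click 1 (3,0) count=1: revealed 1 new [(3,0)] -> total=1
Click 2 (0,5) count=0: revealed 18 new [(0,0) (0,1) (0,2) (0,3) (0,4) (0,5) (1,0) (1,1) (1,2) (1,3) (1,4) (1,5) (2,0) (2,1) (2,2) (2,4) (2,5) (3,1)] -> total=19
Click 3 (0,4) count=0: revealed 0 new [(none)] -> total=19
Click 4 (2,1) count=1: revealed 0 new [(none)] -> total=19

Answer: 19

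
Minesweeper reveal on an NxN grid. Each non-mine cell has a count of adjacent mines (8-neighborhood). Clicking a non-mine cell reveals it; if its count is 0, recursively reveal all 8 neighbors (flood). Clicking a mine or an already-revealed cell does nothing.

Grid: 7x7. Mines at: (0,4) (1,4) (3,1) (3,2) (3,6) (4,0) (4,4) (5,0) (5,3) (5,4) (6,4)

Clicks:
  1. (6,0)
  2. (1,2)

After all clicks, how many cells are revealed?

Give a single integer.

Answer: 13

Derivation:
Click 1 (6,0) count=1: revealed 1 new [(6,0)] -> total=1
Click 2 (1,2) count=0: revealed 12 new [(0,0) (0,1) (0,2) (0,3) (1,0) (1,1) (1,2) (1,3) (2,0) (2,1) (2,2) (2,3)] -> total=13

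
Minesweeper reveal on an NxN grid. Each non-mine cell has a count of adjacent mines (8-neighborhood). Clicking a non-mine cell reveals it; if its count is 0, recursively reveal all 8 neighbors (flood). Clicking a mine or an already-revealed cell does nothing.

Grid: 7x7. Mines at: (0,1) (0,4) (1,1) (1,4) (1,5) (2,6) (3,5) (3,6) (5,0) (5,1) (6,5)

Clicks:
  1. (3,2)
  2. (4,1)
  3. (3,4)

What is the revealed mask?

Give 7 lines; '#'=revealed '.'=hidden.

Answer: .......
.......
#####..
#####..
#####..
..###..
..###..

Derivation:
Click 1 (3,2) count=0: revealed 21 new [(2,0) (2,1) (2,2) (2,3) (2,4) (3,0) (3,1) (3,2) (3,3) (3,4) (4,0) (4,1) (4,2) (4,3) (4,4) (5,2) (5,3) (5,4) (6,2) (6,3) (6,4)] -> total=21
Click 2 (4,1) count=2: revealed 0 new [(none)] -> total=21
Click 3 (3,4) count=1: revealed 0 new [(none)] -> total=21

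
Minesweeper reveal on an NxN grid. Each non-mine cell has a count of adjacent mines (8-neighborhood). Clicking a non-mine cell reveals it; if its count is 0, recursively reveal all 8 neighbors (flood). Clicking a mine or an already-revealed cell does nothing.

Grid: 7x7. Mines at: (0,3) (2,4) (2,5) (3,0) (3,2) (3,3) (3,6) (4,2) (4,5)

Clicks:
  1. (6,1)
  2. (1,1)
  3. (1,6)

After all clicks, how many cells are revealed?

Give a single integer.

Click 1 (6,1) count=0: revealed 16 new [(4,0) (4,1) (5,0) (5,1) (5,2) (5,3) (5,4) (5,5) (5,6) (6,0) (6,1) (6,2) (6,3) (6,4) (6,5) (6,6)] -> total=16
Click 2 (1,1) count=0: revealed 9 new [(0,0) (0,1) (0,2) (1,0) (1,1) (1,2) (2,0) (2,1) (2,2)] -> total=25
Click 3 (1,6) count=1: revealed 1 new [(1,6)] -> total=26

Answer: 26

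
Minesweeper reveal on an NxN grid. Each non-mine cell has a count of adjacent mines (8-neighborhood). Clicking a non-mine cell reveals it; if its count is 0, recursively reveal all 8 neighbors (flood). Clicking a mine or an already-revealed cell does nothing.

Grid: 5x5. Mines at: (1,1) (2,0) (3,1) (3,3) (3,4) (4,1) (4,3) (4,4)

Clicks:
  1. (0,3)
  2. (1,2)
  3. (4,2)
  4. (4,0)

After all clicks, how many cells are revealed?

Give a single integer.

Answer: 11

Derivation:
Click 1 (0,3) count=0: revealed 9 new [(0,2) (0,3) (0,4) (1,2) (1,3) (1,4) (2,2) (2,3) (2,4)] -> total=9
Click 2 (1,2) count=1: revealed 0 new [(none)] -> total=9
Click 3 (4,2) count=4: revealed 1 new [(4,2)] -> total=10
Click 4 (4,0) count=2: revealed 1 new [(4,0)] -> total=11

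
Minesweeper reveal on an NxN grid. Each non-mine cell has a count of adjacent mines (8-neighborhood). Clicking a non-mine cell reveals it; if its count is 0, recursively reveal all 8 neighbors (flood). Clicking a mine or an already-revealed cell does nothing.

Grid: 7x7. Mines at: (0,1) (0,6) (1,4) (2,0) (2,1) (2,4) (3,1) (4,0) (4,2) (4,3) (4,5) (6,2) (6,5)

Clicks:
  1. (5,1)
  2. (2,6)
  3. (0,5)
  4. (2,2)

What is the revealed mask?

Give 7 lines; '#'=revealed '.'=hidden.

Answer: .....#.
.....##
..#..##
.....##
.......
.#.....
.......

Derivation:
Click 1 (5,1) count=3: revealed 1 new [(5,1)] -> total=1
Click 2 (2,6) count=0: revealed 6 new [(1,5) (1,6) (2,5) (2,6) (3,5) (3,6)] -> total=7
Click 3 (0,5) count=2: revealed 1 new [(0,5)] -> total=8
Click 4 (2,2) count=2: revealed 1 new [(2,2)] -> total=9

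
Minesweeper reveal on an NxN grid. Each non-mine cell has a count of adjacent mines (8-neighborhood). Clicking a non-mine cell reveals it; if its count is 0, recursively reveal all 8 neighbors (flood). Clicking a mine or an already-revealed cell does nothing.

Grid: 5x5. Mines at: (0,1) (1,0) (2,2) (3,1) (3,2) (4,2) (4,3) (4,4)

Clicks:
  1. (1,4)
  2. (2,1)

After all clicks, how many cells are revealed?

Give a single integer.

Answer: 11

Derivation:
Click 1 (1,4) count=0: revealed 10 new [(0,2) (0,3) (0,4) (1,2) (1,3) (1,4) (2,3) (2,4) (3,3) (3,4)] -> total=10
Click 2 (2,1) count=4: revealed 1 new [(2,1)] -> total=11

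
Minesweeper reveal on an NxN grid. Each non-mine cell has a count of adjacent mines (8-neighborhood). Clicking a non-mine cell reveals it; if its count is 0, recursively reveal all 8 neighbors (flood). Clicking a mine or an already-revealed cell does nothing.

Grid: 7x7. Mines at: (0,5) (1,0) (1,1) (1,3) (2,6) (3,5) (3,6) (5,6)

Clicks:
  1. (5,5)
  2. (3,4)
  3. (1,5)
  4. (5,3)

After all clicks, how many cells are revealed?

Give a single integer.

Click 1 (5,5) count=1: revealed 1 new [(5,5)] -> total=1
Click 2 (3,4) count=1: revealed 1 new [(3,4)] -> total=2
Click 3 (1,5) count=2: revealed 1 new [(1,5)] -> total=3
Click 4 (5,3) count=0: revealed 26 new [(2,0) (2,1) (2,2) (2,3) (2,4) (3,0) (3,1) (3,2) (3,3) (4,0) (4,1) (4,2) (4,3) (4,4) (4,5) (5,0) (5,1) (5,2) (5,3) (5,4) (6,0) (6,1) (6,2) (6,3) (6,4) (6,5)] -> total=29

Answer: 29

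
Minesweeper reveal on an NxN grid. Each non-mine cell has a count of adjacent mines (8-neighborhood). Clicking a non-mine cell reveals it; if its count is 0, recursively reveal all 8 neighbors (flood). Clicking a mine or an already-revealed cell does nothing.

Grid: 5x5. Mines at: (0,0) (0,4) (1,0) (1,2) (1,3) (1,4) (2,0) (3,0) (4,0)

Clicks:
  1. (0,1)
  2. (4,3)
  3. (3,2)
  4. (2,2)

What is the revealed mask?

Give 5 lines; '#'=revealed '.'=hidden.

Answer: .#...
.....
.####
.####
.####

Derivation:
Click 1 (0,1) count=3: revealed 1 new [(0,1)] -> total=1
Click 2 (4,3) count=0: revealed 12 new [(2,1) (2,2) (2,3) (2,4) (3,1) (3,2) (3,3) (3,4) (4,1) (4,2) (4,3) (4,4)] -> total=13
Click 3 (3,2) count=0: revealed 0 new [(none)] -> total=13
Click 4 (2,2) count=2: revealed 0 new [(none)] -> total=13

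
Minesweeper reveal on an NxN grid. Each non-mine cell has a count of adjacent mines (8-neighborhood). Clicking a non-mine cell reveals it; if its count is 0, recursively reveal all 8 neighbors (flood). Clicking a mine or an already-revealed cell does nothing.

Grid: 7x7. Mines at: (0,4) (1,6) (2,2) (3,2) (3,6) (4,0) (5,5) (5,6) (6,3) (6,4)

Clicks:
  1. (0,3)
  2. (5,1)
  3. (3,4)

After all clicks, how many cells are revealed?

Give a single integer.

Click 1 (0,3) count=1: revealed 1 new [(0,3)] -> total=1
Click 2 (5,1) count=1: revealed 1 new [(5,1)] -> total=2
Click 3 (3,4) count=0: revealed 12 new [(1,3) (1,4) (1,5) (2,3) (2,4) (2,5) (3,3) (3,4) (3,5) (4,3) (4,4) (4,5)] -> total=14

Answer: 14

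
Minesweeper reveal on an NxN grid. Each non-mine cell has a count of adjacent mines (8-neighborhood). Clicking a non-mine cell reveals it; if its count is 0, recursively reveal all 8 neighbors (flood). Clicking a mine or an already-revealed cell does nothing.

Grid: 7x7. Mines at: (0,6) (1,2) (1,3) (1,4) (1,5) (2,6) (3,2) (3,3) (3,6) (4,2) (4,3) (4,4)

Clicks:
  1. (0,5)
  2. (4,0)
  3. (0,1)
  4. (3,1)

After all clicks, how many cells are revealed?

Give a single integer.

Answer: 27

Derivation:
Click 1 (0,5) count=3: revealed 1 new [(0,5)] -> total=1
Click 2 (4,0) count=0: revealed 26 new [(0,0) (0,1) (1,0) (1,1) (2,0) (2,1) (3,0) (3,1) (4,0) (4,1) (4,5) (4,6) (5,0) (5,1) (5,2) (5,3) (5,4) (5,5) (5,6) (6,0) (6,1) (6,2) (6,3) (6,4) (6,5) (6,6)] -> total=27
Click 3 (0,1) count=1: revealed 0 new [(none)] -> total=27
Click 4 (3,1) count=2: revealed 0 new [(none)] -> total=27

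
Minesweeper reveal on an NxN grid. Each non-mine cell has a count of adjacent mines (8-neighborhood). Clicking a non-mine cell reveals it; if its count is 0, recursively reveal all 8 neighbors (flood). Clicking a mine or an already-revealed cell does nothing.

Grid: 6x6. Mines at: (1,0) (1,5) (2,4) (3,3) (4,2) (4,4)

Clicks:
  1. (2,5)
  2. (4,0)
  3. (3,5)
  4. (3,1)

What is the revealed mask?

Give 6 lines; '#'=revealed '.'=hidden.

Click 1 (2,5) count=2: revealed 1 new [(2,5)] -> total=1
Click 2 (4,0) count=0: revealed 8 new [(2,0) (2,1) (3,0) (3,1) (4,0) (4,1) (5,0) (5,1)] -> total=9
Click 3 (3,5) count=2: revealed 1 new [(3,5)] -> total=10
Click 4 (3,1) count=1: revealed 0 new [(none)] -> total=10

Answer: ......
......
##...#
##...#
##....
##....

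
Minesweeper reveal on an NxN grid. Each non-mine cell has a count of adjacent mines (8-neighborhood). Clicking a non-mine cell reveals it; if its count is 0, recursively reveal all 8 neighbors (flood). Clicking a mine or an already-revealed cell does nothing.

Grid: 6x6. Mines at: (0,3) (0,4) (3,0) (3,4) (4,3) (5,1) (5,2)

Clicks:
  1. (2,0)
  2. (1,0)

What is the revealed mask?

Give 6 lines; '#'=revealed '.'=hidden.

Answer: ###...
####..
####..
.###..
......
......

Derivation:
Click 1 (2,0) count=1: revealed 1 new [(2,0)] -> total=1
Click 2 (1,0) count=0: revealed 13 new [(0,0) (0,1) (0,2) (1,0) (1,1) (1,2) (1,3) (2,1) (2,2) (2,3) (3,1) (3,2) (3,3)] -> total=14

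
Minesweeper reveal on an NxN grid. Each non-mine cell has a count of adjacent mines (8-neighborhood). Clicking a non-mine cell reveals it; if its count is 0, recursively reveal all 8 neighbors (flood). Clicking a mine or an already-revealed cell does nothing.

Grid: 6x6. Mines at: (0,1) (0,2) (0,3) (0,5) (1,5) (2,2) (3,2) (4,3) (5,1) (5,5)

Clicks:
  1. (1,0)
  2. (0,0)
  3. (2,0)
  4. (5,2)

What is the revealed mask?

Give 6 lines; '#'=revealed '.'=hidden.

Answer: #.....
##....
##....
##....
##....
..#...

Derivation:
Click 1 (1,0) count=1: revealed 1 new [(1,0)] -> total=1
Click 2 (0,0) count=1: revealed 1 new [(0,0)] -> total=2
Click 3 (2,0) count=0: revealed 7 new [(1,1) (2,0) (2,1) (3,0) (3,1) (4,0) (4,1)] -> total=9
Click 4 (5,2) count=2: revealed 1 new [(5,2)] -> total=10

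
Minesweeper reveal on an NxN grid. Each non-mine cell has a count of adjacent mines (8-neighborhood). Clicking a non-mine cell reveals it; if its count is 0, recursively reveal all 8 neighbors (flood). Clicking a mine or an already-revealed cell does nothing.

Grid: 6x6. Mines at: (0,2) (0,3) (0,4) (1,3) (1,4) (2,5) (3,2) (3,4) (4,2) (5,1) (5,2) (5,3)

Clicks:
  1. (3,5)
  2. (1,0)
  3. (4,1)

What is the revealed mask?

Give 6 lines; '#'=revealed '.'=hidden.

Answer: ##....
##....
##....
##...#
##....
......

Derivation:
Click 1 (3,5) count=2: revealed 1 new [(3,5)] -> total=1
Click 2 (1,0) count=0: revealed 10 new [(0,0) (0,1) (1,0) (1,1) (2,0) (2,1) (3,0) (3,1) (4,0) (4,1)] -> total=11
Click 3 (4,1) count=4: revealed 0 new [(none)] -> total=11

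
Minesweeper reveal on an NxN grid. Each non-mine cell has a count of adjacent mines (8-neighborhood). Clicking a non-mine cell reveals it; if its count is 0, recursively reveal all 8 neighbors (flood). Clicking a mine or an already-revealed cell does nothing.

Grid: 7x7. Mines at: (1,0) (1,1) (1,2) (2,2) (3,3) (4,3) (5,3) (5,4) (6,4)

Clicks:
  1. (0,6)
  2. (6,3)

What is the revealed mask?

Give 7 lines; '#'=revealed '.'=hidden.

Click 1 (0,6) count=0: revealed 22 new [(0,3) (0,4) (0,5) (0,6) (1,3) (1,4) (1,5) (1,6) (2,3) (2,4) (2,5) (2,6) (3,4) (3,5) (3,6) (4,4) (4,5) (4,6) (5,5) (5,6) (6,5) (6,6)] -> total=22
Click 2 (6,3) count=3: revealed 1 new [(6,3)] -> total=23

Answer: ...####
...####
...####
....###
....###
.....##
...#.##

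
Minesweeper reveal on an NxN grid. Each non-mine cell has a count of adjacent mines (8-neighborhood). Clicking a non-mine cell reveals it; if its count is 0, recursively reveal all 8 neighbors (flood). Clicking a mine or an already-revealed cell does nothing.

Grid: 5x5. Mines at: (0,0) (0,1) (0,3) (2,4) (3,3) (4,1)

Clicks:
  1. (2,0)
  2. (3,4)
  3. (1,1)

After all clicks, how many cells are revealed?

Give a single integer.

Click 1 (2,0) count=0: revealed 9 new [(1,0) (1,1) (1,2) (2,0) (2,1) (2,2) (3,0) (3,1) (3,2)] -> total=9
Click 2 (3,4) count=2: revealed 1 new [(3,4)] -> total=10
Click 3 (1,1) count=2: revealed 0 new [(none)] -> total=10

Answer: 10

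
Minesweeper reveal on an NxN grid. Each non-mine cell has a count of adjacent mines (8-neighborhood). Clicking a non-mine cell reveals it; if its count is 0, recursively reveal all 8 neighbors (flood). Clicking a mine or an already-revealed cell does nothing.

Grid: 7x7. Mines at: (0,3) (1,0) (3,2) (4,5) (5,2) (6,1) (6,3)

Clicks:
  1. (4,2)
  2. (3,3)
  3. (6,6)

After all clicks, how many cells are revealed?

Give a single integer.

Click 1 (4,2) count=2: revealed 1 new [(4,2)] -> total=1
Click 2 (3,3) count=1: revealed 1 new [(3,3)] -> total=2
Click 3 (6,6) count=0: revealed 6 new [(5,4) (5,5) (5,6) (6,4) (6,5) (6,6)] -> total=8

Answer: 8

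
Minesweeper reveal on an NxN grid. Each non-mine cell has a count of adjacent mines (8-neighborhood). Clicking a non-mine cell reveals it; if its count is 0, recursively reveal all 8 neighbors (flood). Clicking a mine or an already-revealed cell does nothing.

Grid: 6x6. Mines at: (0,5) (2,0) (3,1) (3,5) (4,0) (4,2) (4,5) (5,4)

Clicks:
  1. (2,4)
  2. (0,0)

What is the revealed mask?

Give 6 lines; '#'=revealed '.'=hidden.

Click 1 (2,4) count=1: revealed 1 new [(2,4)] -> total=1
Click 2 (0,0) count=0: revealed 16 new [(0,0) (0,1) (0,2) (0,3) (0,4) (1,0) (1,1) (1,2) (1,3) (1,4) (2,1) (2,2) (2,3) (3,2) (3,3) (3,4)] -> total=17

Answer: #####.
#####.
.####.
..###.
......
......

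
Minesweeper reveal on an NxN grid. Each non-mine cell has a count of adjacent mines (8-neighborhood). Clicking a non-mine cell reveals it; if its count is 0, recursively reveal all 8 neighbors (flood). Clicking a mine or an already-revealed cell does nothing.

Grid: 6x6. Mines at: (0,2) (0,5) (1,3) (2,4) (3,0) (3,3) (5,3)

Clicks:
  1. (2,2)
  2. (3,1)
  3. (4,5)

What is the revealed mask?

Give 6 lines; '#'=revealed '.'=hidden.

Click 1 (2,2) count=2: revealed 1 new [(2,2)] -> total=1
Click 2 (3,1) count=1: revealed 1 new [(3,1)] -> total=2
Click 3 (4,5) count=0: revealed 6 new [(3,4) (3,5) (4,4) (4,5) (5,4) (5,5)] -> total=8

Answer: ......
......
..#...
.#..##
....##
....##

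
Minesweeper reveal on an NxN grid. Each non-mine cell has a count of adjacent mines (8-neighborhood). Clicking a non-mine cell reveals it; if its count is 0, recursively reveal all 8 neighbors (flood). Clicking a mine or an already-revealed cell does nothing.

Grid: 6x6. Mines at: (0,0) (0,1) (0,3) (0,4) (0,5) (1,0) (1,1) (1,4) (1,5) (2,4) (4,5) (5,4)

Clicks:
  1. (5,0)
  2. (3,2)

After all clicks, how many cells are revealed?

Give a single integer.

Click 1 (5,0) count=0: revealed 16 new [(2,0) (2,1) (2,2) (2,3) (3,0) (3,1) (3,2) (3,3) (4,0) (4,1) (4,2) (4,3) (5,0) (5,1) (5,2) (5,3)] -> total=16
Click 2 (3,2) count=0: revealed 0 new [(none)] -> total=16

Answer: 16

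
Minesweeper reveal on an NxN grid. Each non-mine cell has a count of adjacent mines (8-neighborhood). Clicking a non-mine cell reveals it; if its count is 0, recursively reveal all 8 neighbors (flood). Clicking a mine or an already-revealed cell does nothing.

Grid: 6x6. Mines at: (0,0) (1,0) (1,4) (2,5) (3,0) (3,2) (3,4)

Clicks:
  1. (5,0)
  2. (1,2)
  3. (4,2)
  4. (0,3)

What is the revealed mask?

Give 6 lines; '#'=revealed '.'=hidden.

Click 1 (5,0) count=0: revealed 12 new [(4,0) (4,1) (4,2) (4,3) (4,4) (4,5) (5,0) (5,1) (5,2) (5,3) (5,4) (5,5)] -> total=12
Click 2 (1,2) count=0: revealed 9 new [(0,1) (0,2) (0,3) (1,1) (1,2) (1,3) (2,1) (2,2) (2,3)] -> total=21
Click 3 (4,2) count=1: revealed 0 new [(none)] -> total=21
Click 4 (0,3) count=1: revealed 0 new [(none)] -> total=21

Answer: .###..
.###..
.###..
......
######
######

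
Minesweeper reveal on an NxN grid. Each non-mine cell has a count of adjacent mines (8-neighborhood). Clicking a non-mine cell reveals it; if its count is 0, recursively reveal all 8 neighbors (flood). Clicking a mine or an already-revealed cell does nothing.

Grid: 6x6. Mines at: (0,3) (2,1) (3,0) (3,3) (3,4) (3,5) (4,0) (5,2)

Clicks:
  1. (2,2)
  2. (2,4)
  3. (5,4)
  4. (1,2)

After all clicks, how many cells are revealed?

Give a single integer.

Answer: 9

Derivation:
Click 1 (2,2) count=2: revealed 1 new [(2,2)] -> total=1
Click 2 (2,4) count=3: revealed 1 new [(2,4)] -> total=2
Click 3 (5,4) count=0: revealed 6 new [(4,3) (4,4) (4,5) (5,3) (5,4) (5,5)] -> total=8
Click 4 (1,2) count=2: revealed 1 new [(1,2)] -> total=9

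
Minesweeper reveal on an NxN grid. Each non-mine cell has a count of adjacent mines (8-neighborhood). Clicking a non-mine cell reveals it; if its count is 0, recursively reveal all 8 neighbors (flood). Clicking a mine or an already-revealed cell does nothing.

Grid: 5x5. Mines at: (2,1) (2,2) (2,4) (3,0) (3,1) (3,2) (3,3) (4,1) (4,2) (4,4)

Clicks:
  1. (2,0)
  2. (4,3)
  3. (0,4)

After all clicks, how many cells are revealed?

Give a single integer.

Answer: 12

Derivation:
Click 1 (2,0) count=3: revealed 1 new [(2,0)] -> total=1
Click 2 (4,3) count=4: revealed 1 new [(4,3)] -> total=2
Click 3 (0,4) count=0: revealed 10 new [(0,0) (0,1) (0,2) (0,3) (0,4) (1,0) (1,1) (1,2) (1,3) (1,4)] -> total=12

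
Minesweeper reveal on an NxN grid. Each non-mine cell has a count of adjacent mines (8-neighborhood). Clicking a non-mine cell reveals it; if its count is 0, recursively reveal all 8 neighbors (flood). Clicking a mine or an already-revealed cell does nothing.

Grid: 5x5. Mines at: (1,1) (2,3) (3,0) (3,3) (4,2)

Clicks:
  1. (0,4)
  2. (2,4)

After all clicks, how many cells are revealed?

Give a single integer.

Answer: 7

Derivation:
Click 1 (0,4) count=0: revealed 6 new [(0,2) (0,3) (0,4) (1,2) (1,3) (1,4)] -> total=6
Click 2 (2,4) count=2: revealed 1 new [(2,4)] -> total=7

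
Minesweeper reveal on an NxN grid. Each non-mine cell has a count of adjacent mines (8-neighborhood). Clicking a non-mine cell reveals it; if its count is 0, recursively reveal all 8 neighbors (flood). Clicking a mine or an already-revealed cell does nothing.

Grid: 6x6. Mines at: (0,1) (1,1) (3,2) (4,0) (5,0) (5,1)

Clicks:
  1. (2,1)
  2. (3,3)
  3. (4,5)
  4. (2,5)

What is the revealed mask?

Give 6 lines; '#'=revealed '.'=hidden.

Click 1 (2,1) count=2: revealed 1 new [(2,1)] -> total=1
Click 2 (3,3) count=1: revealed 1 new [(3,3)] -> total=2
Click 3 (4,5) count=0: revealed 22 new [(0,2) (0,3) (0,4) (0,5) (1,2) (1,3) (1,4) (1,5) (2,2) (2,3) (2,4) (2,5) (3,4) (3,5) (4,2) (4,3) (4,4) (4,5) (5,2) (5,3) (5,4) (5,5)] -> total=24
Click 4 (2,5) count=0: revealed 0 new [(none)] -> total=24

Answer: ..####
..####
.#####
...###
..####
..####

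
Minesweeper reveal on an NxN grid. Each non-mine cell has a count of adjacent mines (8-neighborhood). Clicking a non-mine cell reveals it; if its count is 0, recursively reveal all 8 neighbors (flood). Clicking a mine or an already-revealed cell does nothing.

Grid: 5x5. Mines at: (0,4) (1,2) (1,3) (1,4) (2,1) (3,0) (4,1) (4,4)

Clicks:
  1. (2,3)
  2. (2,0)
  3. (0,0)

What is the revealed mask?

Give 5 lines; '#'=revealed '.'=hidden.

Answer: ##...
##...
#..#.
.....
.....

Derivation:
Click 1 (2,3) count=3: revealed 1 new [(2,3)] -> total=1
Click 2 (2,0) count=2: revealed 1 new [(2,0)] -> total=2
Click 3 (0,0) count=0: revealed 4 new [(0,0) (0,1) (1,0) (1,1)] -> total=6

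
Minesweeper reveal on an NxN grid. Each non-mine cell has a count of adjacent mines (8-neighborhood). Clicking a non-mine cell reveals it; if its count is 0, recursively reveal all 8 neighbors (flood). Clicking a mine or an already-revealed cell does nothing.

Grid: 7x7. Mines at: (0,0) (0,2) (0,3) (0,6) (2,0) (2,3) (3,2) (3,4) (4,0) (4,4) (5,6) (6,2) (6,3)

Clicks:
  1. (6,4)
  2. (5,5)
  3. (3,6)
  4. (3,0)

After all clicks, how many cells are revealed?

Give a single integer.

Click 1 (6,4) count=1: revealed 1 new [(6,4)] -> total=1
Click 2 (5,5) count=2: revealed 1 new [(5,5)] -> total=2
Click 3 (3,6) count=0: revealed 8 new [(1,5) (1,6) (2,5) (2,6) (3,5) (3,6) (4,5) (4,6)] -> total=10
Click 4 (3,0) count=2: revealed 1 new [(3,0)] -> total=11

Answer: 11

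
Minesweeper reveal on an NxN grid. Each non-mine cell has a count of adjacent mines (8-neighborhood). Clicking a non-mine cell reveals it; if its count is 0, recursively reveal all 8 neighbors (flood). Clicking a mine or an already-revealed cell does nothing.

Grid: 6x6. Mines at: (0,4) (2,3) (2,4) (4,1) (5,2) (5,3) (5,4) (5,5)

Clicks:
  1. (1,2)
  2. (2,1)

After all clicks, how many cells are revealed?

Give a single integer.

Answer: 14

Derivation:
Click 1 (1,2) count=1: revealed 1 new [(1,2)] -> total=1
Click 2 (2,1) count=0: revealed 13 new [(0,0) (0,1) (0,2) (0,3) (1,0) (1,1) (1,3) (2,0) (2,1) (2,2) (3,0) (3,1) (3,2)] -> total=14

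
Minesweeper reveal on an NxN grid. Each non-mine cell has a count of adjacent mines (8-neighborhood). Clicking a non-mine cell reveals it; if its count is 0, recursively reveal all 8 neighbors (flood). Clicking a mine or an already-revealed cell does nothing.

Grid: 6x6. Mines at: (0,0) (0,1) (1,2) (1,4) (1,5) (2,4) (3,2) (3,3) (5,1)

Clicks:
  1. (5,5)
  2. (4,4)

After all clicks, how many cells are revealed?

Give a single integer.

Click 1 (5,5) count=0: revealed 10 new [(3,4) (3,5) (4,2) (4,3) (4,4) (4,5) (5,2) (5,3) (5,4) (5,5)] -> total=10
Click 2 (4,4) count=1: revealed 0 new [(none)] -> total=10

Answer: 10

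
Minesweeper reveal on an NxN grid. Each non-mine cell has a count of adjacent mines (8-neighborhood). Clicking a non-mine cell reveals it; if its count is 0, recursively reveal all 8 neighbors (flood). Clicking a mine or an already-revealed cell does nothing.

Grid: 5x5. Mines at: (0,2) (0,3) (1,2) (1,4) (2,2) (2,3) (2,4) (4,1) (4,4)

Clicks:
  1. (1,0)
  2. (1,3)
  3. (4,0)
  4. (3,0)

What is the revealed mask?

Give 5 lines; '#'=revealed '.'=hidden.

Answer: ##...
##.#.
##...
##...
#....

Derivation:
Click 1 (1,0) count=0: revealed 8 new [(0,0) (0,1) (1,0) (1,1) (2,0) (2,1) (3,0) (3,1)] -> total=8
Click 2 (1,3) count=7: revealed 1 new [(1,3)] -> total=9
Click 3 (4,0) count=1: revealed 1 new [(4,0)] -> total=10
Click 4 (3,0) count=1: revealed 0 new [(none)] -> total=10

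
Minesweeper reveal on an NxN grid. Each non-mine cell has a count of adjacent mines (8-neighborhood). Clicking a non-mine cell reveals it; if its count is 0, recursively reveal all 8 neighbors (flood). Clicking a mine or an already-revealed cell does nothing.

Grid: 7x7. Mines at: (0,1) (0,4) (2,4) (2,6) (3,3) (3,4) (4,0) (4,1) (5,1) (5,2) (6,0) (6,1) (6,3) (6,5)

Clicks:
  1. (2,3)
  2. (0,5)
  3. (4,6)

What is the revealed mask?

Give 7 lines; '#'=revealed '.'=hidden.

Answer: .....#.
.......
...#...
.....##
.....##
.....##
.......

Derivation:
Click 1 (2,3) count=3: revealed 1 new [(2,3)] -> total=1
Click 2 (0,5) count=1: revealed 1 new [(0,5)] -> total=2
Click 3 (4,6) count=0: revealed 6 new [(3,5) (3,6) (4,5) (4,6) (5,5) (5,6)] -> total=8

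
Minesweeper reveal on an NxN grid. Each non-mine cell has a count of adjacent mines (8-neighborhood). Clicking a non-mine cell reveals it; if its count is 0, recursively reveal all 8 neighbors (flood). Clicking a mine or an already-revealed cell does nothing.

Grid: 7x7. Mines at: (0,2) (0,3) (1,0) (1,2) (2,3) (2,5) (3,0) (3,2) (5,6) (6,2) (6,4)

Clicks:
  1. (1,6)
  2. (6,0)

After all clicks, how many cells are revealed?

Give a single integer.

Click 1 (1,6) count=1: revealed 1 new [(1,6)] -> total=1
Click 2 (6,0) count=0: revealed 6 new [(4,0) (4,1) (5,0) (5,1) (6,0) (6,1)] -> total=7

Answer: 7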